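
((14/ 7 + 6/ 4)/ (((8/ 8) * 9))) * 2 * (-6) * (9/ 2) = -21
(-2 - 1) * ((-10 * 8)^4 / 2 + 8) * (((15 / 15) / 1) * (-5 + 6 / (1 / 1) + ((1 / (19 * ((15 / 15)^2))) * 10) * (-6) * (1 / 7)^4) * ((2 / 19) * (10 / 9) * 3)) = -18660973689440 / 866761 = -21529549.31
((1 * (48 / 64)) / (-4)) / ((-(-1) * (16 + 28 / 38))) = -19 / 1696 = -0.01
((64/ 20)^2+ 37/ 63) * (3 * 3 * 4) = 68212/ 175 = 389.78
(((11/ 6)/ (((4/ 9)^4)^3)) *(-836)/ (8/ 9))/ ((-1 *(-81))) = -24048352013697/ 67108864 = -358348.37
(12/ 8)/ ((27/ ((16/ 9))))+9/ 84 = 467/ 2268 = 0.21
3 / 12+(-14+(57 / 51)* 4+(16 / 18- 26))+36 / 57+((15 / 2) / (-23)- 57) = -91.09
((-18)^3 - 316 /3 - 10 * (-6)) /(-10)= 8816 /15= 587.73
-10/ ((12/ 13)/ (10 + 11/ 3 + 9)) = -2210/ 9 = -245.56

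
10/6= 5/3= 1.67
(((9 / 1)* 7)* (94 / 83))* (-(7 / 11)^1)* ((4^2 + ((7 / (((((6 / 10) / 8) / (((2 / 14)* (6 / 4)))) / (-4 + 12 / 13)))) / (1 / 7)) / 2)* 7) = 752141376 / 11869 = 63370.24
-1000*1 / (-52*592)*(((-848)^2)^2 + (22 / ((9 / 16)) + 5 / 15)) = 581749383212375 / 34632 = 16798030238.29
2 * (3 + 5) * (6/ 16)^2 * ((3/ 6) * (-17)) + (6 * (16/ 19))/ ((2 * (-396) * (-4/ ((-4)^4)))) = -93883/ 5016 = -18.72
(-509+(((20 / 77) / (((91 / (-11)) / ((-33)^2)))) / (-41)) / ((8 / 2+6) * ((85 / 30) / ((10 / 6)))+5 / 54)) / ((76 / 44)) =-134956506289 / 458013829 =-294.66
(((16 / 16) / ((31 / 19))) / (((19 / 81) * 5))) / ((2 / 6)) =243 / 155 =1.57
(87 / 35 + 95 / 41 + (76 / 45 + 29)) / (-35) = -18335 / 18081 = -1.01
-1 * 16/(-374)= 8/187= 0.04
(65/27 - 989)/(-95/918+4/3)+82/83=-75079858/93707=-801.22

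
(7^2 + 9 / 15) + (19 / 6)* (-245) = -21787 / 30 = -726.23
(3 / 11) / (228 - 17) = 0.00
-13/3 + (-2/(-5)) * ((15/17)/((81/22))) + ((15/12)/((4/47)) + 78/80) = 419527/36720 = 11.43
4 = 4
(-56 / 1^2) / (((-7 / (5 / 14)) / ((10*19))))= 3800 / 7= 542.86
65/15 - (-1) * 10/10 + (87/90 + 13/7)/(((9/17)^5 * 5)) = 1172649601/62001450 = 18.91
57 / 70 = 0.81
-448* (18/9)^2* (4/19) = -7168/19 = -377.26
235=235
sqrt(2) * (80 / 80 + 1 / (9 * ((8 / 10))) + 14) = 545 * sqrt(2) / 36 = 21.41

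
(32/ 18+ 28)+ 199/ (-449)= 118541/ 4041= 29.33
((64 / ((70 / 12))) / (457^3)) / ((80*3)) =8 / 16702698775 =0.00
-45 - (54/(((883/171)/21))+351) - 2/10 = -2718793/4415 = -615.81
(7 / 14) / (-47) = -1 / 94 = -0.01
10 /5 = 2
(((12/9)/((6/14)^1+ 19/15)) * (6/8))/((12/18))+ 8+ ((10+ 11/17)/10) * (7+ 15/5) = 118207/6052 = 19.53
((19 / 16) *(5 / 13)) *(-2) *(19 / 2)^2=-34295 / 416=-82.44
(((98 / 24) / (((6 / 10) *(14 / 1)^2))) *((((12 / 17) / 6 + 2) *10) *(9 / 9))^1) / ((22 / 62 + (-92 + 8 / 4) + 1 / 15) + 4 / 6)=-11625 / 1405696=-0.01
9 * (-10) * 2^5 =-2880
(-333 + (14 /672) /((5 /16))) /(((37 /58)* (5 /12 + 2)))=-39952 /185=-215.96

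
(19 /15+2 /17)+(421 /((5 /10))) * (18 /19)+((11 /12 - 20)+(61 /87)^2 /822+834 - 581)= 20759036474939 /20096149140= 1032.99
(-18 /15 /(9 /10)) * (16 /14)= -32 /21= -1.52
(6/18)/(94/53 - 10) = -53/1308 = -0.04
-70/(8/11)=-385/4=-96.25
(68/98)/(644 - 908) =-17/6468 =-0.00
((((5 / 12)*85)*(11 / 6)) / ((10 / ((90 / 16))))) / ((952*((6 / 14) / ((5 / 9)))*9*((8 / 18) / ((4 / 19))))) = 1375 / 525312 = 0.00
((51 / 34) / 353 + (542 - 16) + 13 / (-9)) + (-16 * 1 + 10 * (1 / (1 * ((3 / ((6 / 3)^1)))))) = 3273749 / 6354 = 515.23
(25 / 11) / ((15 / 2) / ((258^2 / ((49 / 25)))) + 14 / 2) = 0.32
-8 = -8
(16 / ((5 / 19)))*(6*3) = 5472 / 5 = 1094.40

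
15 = 15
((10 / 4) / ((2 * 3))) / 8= 5 / 96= 0.05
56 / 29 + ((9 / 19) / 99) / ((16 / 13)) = 1.93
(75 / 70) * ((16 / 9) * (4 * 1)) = 160 / 21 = 7.62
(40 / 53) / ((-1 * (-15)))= 8 / 159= 0.05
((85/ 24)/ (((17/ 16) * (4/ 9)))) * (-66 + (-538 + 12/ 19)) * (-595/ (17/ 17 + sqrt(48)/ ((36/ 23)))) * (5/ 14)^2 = -1233275625/ 66766 + 3151704375 * sqrt(3)/ 66766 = 63290.24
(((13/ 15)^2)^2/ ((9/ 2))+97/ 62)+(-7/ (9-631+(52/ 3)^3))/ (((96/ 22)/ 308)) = 357012060107/ 225651015000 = 1.58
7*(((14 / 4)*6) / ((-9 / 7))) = -343 / 3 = -114.33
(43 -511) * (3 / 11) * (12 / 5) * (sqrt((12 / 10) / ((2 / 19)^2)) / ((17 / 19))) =-3041064 * sqrt(30) / 4675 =-3562.91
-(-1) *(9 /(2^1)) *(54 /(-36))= -27 /4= -6.75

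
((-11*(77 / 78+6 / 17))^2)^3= 10261705.18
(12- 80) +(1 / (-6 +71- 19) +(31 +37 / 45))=-74843 / 2070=-36.16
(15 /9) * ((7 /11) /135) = 7 /891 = 0.01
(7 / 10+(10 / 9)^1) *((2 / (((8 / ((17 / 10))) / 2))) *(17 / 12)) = 47107 / 21600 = 2.18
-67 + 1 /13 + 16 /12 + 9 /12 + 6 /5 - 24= -68359 /780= -87.64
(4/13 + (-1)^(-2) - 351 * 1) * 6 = -27276/13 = -2098.15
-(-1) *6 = 6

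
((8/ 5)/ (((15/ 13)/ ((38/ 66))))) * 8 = 15808/ 2475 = 6.39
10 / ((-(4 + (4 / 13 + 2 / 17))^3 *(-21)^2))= -53969305 / 206264818116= -0.00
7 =7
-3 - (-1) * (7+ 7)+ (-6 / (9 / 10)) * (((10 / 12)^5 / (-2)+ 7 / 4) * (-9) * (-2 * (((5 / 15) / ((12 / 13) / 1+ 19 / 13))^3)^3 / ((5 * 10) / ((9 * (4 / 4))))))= 11.00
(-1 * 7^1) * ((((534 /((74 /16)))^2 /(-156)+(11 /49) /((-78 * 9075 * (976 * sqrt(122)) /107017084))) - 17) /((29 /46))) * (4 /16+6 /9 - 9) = -28475741077 /3096678 - 59688778601 * sqrt(122) /2333165234400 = -9195.86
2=2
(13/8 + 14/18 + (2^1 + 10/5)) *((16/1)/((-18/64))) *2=-59008/81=-728.49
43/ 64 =0.67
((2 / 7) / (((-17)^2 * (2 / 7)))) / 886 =1 / 256054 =0.00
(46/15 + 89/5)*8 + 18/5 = 2558/15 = 170.53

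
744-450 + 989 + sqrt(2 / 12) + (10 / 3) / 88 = sqrt(6) / 6 + 169361 / 132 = 1283.45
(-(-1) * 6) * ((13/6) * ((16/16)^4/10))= 13/10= 1.30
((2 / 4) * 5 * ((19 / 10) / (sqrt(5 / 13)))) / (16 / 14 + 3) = 133 * sqrt(65) / 580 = 1.85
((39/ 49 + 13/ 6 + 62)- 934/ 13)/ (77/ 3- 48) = 0.31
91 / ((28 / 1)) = 13 / 4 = 3.25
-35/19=-1.84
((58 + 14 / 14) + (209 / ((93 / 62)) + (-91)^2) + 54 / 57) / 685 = 483376 / 39045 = 12.38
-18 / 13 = -1.38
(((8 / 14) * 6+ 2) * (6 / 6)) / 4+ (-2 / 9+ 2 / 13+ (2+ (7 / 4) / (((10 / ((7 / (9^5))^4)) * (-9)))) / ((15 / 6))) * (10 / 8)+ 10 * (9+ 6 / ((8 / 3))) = 91423699025634655473382403 / 796570240877409975041520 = 114.77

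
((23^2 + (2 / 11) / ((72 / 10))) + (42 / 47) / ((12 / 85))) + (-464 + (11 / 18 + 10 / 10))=75447 / 1034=72.97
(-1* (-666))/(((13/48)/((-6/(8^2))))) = -2997/13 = -230.54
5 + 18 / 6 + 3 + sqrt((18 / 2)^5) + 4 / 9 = 254.44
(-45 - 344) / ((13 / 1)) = -389 / 13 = -29.92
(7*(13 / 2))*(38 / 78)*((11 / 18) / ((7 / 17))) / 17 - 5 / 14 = 1193 / 756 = 1.58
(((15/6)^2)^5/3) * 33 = 107421875/1024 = 104904.17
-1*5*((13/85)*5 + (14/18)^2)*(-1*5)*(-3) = -47150/459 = -102.72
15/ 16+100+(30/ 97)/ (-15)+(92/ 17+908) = 26762047/ 26384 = 1014.33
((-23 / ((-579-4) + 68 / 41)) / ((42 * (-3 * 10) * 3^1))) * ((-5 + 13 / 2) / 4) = -943 / 240256800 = -0.00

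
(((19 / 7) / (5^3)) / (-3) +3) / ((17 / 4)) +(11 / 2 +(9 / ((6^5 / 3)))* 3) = 8874443 / 1428000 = 6.21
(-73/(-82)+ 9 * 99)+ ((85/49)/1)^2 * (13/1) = 183298985/196882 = 931.01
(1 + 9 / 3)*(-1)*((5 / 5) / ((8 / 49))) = -49 / 2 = -24.50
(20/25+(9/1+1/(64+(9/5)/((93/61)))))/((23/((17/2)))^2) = 71646279/53444870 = 1.34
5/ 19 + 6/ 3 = 2.26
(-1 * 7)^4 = 2401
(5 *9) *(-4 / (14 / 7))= -90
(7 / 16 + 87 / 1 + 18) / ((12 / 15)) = 8435 / 64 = 131.80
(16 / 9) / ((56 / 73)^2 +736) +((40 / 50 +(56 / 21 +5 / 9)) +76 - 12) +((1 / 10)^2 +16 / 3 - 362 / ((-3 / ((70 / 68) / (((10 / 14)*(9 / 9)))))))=92813979799 / 375354900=247.27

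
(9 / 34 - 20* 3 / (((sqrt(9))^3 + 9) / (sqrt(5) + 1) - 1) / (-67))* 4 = 432* sqrt(5) / 4087 + 81726 / 69479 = 1.41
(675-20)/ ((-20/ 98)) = -6419/ 2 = -3209.50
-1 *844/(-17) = 844/17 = 49.65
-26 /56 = -13 /28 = -0.46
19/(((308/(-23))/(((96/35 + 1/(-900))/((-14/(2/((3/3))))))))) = 7548301/13582800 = 0.56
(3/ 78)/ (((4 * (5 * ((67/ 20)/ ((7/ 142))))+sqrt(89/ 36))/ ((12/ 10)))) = 7192584/ 211807615175 - 882 * sqrt(89)/ 211807615175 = 0.00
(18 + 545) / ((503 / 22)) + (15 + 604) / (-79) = 667137 / 39737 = 16.79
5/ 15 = 1/ 3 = 0.33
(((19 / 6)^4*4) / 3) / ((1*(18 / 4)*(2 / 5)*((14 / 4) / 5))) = 3258025 / 30618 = 106.41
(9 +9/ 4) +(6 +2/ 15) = 17.38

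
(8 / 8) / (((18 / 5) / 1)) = 5 / 18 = 0.28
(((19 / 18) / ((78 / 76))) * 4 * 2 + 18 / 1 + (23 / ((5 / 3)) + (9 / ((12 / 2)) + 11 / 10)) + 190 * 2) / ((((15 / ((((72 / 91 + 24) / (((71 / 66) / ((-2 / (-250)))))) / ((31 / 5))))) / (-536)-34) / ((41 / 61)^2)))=-11056262212661248 / 2023386836973255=-5.46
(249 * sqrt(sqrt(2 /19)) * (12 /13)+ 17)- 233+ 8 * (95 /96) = -2497 /12+ 2988 * 19^(3 /4) * 2^(1 /4) /247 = -77.16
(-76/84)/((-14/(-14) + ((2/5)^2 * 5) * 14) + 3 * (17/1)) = -95/6636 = -0.01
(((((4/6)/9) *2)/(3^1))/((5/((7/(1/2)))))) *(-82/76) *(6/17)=-2296/43605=-0.05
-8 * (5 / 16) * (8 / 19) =-20 / 19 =-1.05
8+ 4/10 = 42/5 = 8.40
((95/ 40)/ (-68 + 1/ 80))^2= 36100/ 29582721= 0.00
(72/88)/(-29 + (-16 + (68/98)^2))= -21609/1175779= -0.02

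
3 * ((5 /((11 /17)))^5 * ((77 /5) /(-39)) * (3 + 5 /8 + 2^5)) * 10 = -8851920984375 /761332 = -11626886.80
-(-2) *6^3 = 432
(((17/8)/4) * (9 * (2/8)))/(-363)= -51/15488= -0.00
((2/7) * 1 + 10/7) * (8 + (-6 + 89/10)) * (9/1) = 5886/35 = 168.17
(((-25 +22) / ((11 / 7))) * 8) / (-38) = 84 / 209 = 0.40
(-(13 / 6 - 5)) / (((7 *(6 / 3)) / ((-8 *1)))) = -1.62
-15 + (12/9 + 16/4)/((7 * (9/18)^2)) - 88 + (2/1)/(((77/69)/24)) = -1879/33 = -56.94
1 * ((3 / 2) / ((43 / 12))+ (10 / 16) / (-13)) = 1657 / 4472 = 0.37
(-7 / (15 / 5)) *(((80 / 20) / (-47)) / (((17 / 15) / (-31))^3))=-938416500 / 230911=-4063.97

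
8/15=0.53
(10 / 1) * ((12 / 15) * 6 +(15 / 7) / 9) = 1058 / 21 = 50.38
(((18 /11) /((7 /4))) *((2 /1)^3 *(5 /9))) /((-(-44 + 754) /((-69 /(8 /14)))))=552 /781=0.71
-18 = -18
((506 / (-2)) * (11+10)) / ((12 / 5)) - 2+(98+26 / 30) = -127013 / 60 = -2116.88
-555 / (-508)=555 / 508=1.09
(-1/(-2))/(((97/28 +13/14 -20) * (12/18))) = -21/437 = -0.05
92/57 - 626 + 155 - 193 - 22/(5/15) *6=-60328/57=-1058.39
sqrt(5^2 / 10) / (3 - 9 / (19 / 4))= 19 * sqrt(10) / 42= 1.43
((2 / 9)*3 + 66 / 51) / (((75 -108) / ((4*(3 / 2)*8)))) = -1600 / 561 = -2.85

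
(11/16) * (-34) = -187/8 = -23.38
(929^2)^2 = 744839767681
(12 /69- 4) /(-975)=88 /22425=0.00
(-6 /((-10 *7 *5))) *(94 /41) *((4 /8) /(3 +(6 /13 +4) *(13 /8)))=564 /294175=0.00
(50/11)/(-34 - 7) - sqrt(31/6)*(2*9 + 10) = -14*sqrt(186)/3 - 50/451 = -63.76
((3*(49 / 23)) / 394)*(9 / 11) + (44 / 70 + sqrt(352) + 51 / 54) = 24904588 / 15699915 + 4*sqrt(22) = 20.35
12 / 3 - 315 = -311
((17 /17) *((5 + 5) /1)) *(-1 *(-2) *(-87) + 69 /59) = -101970 /59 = -1728.31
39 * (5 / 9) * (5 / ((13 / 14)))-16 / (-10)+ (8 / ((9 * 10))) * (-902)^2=3259738 / 45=72438.62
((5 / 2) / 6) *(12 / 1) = 5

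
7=7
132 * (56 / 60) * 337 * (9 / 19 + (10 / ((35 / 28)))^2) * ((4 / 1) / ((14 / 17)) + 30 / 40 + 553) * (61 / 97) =1733057679430 / 1843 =940346000.78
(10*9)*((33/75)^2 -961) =-10809072/125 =-86472.58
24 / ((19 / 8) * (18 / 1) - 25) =96 / 71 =1.35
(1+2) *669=2007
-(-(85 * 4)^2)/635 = 23120/127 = 182.05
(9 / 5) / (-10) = -0.18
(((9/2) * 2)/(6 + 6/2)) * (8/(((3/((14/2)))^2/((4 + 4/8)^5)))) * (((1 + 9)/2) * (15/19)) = 24111675/76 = 317258.88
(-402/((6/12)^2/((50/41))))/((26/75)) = -3015000/533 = -5656.66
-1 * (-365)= 365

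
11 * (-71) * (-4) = 3124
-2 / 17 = -0.12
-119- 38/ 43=-5155/ 43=-119.88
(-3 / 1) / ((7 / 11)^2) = -363 / 49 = -7.41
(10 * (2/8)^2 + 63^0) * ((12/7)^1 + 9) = 975/56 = 17.41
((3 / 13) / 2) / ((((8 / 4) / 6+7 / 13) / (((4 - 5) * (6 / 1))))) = -27 / 34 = -0.79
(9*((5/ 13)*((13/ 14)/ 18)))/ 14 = 0.01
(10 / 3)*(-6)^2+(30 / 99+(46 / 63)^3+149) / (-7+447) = 120.34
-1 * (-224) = 224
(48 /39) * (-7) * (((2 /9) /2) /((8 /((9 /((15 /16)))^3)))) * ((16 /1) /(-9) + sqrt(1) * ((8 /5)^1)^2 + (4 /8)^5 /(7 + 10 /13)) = -1024588544 /12309375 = -83.24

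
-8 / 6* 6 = -8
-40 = -40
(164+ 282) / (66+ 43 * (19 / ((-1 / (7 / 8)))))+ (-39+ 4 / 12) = -39.35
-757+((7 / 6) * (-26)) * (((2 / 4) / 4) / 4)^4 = -2381316187 / 3145728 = -757.00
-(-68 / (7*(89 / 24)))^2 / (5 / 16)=-42614784 / 1940645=-21.96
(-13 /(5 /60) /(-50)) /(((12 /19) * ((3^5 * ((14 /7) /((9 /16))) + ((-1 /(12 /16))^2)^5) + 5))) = 767637 /137795150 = 0.01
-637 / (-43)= 14.81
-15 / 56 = -0.27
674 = 674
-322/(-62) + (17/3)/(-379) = 182530/35247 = 5.18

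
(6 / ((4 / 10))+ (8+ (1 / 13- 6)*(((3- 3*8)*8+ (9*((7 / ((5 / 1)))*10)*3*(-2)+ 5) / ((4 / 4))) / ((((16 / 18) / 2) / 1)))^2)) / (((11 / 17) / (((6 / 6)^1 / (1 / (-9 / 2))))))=805930892469 / 4576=176121261.47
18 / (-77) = -18 / 77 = -0.23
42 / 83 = 0.51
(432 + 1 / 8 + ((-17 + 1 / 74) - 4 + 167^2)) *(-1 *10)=-41884205 / 148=-283001.39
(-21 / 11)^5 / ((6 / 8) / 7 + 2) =-114354828 / 9502009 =-12.03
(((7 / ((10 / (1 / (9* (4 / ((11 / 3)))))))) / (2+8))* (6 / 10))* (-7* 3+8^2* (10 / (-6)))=-29491 / 54000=-0.55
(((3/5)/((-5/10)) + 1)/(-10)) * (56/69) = 28/1725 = 0.02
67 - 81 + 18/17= -220/17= -12.94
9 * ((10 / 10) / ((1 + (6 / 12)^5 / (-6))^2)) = 331776 / 36481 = 9.09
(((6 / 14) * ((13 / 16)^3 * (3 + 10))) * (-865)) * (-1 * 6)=222347385 / 14336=15509.72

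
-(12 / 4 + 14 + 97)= -114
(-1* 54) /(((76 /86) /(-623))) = 723303 /19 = 38068.58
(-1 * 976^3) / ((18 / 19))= -981364963.56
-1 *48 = -48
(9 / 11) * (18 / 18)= 0.82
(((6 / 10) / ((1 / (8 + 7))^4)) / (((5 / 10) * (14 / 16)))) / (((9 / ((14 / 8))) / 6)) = 81000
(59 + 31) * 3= 270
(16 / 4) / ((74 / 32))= 64 / 37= 1.73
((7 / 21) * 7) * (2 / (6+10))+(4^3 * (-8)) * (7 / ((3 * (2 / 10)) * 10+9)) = -28637 / 120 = -238.64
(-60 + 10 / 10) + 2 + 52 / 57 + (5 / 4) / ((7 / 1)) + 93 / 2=-15017 / 1596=-9.41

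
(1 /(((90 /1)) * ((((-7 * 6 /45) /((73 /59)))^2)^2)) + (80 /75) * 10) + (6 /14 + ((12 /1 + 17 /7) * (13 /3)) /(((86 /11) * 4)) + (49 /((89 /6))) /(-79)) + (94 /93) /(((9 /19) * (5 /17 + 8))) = 9431455806823183651867 /706777069911039713376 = 13.34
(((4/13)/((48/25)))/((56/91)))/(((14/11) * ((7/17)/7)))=4675/1344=3.48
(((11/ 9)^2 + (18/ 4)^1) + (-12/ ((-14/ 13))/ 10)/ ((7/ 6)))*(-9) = -275803/ 4410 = -62.54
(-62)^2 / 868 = 31 / 7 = 4.43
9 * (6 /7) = 54 /7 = 7.71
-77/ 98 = -11/ 14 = -0.79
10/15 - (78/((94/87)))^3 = -117185010725/311469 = -376233.30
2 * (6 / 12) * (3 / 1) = 3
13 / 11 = 1.18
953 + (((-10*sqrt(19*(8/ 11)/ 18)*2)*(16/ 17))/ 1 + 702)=1655 - 640*sqrt(209)/ 561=1638.51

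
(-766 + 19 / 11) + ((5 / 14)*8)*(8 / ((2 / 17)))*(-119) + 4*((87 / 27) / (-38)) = -44926955 / 1881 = -23884.61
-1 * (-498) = 498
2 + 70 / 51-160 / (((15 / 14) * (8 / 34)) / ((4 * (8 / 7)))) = -147796 / 51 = -2897.96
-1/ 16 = -0.06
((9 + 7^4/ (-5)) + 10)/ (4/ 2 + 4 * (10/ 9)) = -10377/ 145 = -71.57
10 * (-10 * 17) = -1700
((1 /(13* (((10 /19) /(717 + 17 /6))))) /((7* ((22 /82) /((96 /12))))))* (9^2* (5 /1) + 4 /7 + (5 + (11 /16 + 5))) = 22408057303 /120120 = 186547.26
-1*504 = -504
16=16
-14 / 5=-2.80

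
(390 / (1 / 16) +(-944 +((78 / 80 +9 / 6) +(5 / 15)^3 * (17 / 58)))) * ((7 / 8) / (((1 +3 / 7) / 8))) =8131480273 / 313200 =25962.58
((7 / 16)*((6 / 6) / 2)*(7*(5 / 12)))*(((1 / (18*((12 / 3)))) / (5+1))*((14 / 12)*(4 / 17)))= 1715 / 4230144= 0.00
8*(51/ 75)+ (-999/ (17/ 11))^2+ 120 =3019859329/ 7225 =417973.61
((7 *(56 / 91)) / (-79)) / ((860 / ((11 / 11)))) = -14 / 220805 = -0.00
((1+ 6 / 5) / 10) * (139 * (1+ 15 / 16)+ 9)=48983 / 800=61.23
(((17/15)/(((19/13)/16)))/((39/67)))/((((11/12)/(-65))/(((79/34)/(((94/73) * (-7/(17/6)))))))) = 683135752/618849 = 1103.88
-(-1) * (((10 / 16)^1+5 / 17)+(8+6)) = 14.92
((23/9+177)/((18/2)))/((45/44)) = 71104/3645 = 19.51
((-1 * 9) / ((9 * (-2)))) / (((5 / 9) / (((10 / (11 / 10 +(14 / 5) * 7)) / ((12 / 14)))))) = 35 / 69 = 0.51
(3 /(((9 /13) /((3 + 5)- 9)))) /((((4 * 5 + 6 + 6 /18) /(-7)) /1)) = 91 /79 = 1.15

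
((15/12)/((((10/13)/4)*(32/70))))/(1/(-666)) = -151515/16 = -9469.69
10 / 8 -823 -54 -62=-937.75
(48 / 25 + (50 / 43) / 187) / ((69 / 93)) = 12003758 / 4623575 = 2.60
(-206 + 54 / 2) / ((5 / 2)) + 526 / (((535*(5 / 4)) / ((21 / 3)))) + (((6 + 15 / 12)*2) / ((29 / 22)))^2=146873 / 2675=54.91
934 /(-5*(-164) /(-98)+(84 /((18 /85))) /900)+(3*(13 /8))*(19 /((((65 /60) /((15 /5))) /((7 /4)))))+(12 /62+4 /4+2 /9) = 77818061341 /234067608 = 332.46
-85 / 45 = -17 / 9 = -1.89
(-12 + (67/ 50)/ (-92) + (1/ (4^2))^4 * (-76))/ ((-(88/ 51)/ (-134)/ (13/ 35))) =-5028356852961/ 14508032000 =-346.59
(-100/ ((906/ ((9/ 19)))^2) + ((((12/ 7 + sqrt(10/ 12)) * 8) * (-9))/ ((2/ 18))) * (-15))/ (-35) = -192016523493/ 403326889 - 324 * sqrt(30)/ 7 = -729.60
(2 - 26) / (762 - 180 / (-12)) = -8 / 259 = -0.03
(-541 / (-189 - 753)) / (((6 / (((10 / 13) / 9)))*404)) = 2705 / 133579368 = 0.00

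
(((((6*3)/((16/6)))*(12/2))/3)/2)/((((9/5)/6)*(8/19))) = 855/16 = 53.44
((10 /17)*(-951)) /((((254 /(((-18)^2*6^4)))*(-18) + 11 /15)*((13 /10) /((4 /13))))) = -22184928000 /121048109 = -183.27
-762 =-762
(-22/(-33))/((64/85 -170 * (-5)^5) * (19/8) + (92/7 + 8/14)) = 0.00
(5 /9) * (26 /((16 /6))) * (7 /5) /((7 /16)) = 52 /3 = 17.33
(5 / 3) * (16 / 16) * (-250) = -1250 / 3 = -416.67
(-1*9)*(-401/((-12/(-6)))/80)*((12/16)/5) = 10827/3200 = 3.38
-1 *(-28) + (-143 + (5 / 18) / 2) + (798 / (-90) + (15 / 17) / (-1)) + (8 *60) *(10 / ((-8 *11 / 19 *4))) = -12915377 / 33660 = -383.70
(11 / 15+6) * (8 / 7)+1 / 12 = 1089 / 140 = 7.78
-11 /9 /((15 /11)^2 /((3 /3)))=-1331 /2025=-0.66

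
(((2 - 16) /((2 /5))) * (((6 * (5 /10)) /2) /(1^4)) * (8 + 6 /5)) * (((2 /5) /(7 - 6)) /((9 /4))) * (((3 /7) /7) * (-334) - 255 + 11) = 2384272 /105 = 22707.35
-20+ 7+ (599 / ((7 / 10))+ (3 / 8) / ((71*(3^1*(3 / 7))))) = 10051945 / 11928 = 842.72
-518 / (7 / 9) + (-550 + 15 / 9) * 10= -18448 / 3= -6149.33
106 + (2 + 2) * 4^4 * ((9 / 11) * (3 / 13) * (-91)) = -192370 / 11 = -17488.18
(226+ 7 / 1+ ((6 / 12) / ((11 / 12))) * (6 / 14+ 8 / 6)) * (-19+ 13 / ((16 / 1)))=-5242365 / 1232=-4255.17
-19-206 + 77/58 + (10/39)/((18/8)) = -4551203/20358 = -223.56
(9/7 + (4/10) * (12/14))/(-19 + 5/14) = -38/435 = -0.09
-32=-32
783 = 783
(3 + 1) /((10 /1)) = 2 /5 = 0.40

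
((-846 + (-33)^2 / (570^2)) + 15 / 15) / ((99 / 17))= -518574443 / 3573900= -145.10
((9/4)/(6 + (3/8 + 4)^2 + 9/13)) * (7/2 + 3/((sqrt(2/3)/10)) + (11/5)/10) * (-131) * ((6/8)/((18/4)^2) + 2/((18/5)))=-2179840 * sqrt(6)/21493 - 13515008/537325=-273.58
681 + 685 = 1366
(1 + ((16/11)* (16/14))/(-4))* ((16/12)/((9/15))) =100/77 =1.30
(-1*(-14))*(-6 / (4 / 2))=-42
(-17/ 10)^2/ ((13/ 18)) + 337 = 221651/ 650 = 341.00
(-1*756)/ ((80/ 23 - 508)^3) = 85169/ 14467697008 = 0.00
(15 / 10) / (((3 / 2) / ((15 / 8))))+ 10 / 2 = 6.88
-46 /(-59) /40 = 23 /1180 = 0.02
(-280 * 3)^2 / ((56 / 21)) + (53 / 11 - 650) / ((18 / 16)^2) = 235304392 / 891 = 264090.23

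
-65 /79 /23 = -65 /1817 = -0.04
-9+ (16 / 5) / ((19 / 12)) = -663 / 95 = -6.98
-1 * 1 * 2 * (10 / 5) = -4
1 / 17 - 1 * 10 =-169 / 17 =-9.94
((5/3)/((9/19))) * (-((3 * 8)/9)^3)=-48640/729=-66.72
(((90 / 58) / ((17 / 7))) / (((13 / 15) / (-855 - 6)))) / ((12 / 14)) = -740.56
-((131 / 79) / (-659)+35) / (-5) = 7.00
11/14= 0.79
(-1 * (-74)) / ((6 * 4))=37 / 12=3.08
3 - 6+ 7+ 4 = 8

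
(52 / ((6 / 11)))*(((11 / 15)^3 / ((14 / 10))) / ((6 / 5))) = 190333 / 8505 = 22.38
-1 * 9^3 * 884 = -644436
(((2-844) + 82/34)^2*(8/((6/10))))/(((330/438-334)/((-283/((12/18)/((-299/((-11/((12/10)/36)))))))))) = 2516755412185378/232006599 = 10847775.12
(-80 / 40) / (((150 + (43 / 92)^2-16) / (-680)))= 135424 / 13365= 10.13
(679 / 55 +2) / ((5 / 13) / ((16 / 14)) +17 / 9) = 738504 / 114565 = 6.45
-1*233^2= -54289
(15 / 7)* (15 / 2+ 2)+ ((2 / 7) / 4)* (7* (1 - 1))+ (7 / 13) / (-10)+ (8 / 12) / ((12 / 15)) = 57703 / 2730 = 21.14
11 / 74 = 0.15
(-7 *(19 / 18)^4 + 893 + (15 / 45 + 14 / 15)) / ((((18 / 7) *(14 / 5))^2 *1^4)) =17.08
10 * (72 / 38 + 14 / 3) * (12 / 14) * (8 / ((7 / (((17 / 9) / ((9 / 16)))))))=215.84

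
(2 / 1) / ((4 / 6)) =3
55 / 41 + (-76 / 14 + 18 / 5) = -699 / 1435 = -0.49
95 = 95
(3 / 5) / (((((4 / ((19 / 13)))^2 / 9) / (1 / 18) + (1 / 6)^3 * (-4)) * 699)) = 19494 / 339796715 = 0.00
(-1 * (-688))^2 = 473344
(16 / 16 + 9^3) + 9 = 739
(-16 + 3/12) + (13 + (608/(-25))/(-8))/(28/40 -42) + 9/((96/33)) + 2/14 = -852549/66080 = -12.90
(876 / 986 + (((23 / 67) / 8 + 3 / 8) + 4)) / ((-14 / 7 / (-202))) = 17702674 / 33031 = 535.94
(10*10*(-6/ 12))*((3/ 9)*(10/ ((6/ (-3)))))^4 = -31250/ 81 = -385.80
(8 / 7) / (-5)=-8 / 35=-0.23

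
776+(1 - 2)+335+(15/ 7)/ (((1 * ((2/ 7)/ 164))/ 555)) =683760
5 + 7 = 12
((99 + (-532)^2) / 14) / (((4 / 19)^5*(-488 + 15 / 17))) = -11917689812009 / 118716416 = -100387.88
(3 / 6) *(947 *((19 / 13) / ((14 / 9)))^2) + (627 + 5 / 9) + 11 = 629948299 / 596232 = 1056.55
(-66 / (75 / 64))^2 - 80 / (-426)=422289832 / 133125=3172.13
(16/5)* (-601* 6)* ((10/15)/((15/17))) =-653888/75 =-8718.51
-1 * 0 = 0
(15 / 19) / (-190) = -3 / 722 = -0.00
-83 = -83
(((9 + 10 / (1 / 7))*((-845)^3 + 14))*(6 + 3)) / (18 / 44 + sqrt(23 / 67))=-431140506121.41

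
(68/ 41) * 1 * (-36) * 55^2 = -7405200/ 41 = -180614.63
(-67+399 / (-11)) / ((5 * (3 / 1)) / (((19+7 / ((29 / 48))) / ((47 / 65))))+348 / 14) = -91694512 / 22385187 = -4.10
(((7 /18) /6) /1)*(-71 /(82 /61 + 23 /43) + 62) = 835555 /532332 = 1.57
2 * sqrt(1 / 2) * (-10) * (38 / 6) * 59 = -11210 * sqrt(2) / 3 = -5284.44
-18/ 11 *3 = -54/ 11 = -4.91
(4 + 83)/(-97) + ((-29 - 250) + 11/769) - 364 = -48029135/74593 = -643.88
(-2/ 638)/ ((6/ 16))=-0.01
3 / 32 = 0.09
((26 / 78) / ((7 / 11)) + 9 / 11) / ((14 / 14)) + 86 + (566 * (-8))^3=-21445255954736 / 231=-92836605864.66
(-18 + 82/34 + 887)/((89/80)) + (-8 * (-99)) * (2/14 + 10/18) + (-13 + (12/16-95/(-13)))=733295265/550732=1331.49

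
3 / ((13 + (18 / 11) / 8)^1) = 132 / 581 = 0.23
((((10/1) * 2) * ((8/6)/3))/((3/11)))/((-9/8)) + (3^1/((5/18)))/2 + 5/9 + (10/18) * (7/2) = -51203/2430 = -21.07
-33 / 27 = -11 / 9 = -1.22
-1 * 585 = -585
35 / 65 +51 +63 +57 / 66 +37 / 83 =2749997 / 23738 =115.85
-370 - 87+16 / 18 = -4105 / 9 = -456.11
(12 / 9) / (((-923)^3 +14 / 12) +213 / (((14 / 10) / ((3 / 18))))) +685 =5655681693111 / 8256469625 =685.00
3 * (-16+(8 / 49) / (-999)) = -783224 / 16317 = -48.00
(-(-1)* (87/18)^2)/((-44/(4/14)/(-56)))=841/99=8.49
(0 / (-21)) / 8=0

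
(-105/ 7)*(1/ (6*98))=-5/ 196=-0.03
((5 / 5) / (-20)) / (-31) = 1 / 620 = 0.00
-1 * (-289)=289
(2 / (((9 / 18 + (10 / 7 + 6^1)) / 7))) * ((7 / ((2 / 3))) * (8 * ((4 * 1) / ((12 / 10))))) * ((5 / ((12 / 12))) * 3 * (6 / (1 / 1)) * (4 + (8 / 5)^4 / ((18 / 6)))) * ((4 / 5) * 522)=531511658496 / 4625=114921439.67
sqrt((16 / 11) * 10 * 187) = 4 * sqrt(170) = 52.15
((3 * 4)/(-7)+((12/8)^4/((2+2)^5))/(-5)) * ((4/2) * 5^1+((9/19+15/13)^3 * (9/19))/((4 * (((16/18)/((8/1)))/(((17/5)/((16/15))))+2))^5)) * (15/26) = -768659784027586357366250263809351/77674799127253096439651900588032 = -9.90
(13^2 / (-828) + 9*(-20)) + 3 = -146725 / 828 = -177.20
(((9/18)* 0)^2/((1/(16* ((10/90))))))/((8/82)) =0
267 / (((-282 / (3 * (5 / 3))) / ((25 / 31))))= -11125 / 2914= -3.82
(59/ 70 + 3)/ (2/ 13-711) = -3497/ 646870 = -0.01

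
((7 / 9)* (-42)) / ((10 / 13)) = -637 / 15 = -42.47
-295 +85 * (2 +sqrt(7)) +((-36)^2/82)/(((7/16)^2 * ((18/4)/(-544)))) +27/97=-1969544434/194873 +85 * sqrt(7)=-9881.92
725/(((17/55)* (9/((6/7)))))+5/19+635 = 5824240/6783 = 858.65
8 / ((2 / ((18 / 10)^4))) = 26244 / 625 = 41.99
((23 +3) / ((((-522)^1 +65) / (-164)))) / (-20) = -1066 / 2285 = -0.47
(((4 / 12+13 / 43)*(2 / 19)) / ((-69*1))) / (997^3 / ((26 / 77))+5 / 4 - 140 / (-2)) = -0.00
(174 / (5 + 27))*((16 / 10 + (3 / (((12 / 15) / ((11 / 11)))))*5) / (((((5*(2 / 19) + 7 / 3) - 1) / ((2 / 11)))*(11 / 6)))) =550449 / 93280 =5.90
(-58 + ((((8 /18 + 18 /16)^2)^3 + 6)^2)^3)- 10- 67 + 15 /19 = 11725147953400328024096798802721024180152691851047763184452762645115369065811 /138906789094693574778466228336167917645156498690131321499302257229824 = 84410186.35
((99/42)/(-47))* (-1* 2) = 33/329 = 0.10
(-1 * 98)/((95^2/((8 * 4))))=-3136/9025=-0.35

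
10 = 10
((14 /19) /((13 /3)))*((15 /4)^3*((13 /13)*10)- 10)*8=703.76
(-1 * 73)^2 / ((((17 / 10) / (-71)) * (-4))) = 1891795 / 34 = 55641.03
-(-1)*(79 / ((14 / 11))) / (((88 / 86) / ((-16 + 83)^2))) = 15249133 / 56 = 272305.95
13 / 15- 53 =-782 / 15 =-52.13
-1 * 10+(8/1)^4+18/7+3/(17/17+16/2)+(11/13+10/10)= 1116775/273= 4090.75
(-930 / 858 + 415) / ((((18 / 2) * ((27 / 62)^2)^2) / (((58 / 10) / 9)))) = 824.08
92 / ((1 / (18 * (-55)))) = -91080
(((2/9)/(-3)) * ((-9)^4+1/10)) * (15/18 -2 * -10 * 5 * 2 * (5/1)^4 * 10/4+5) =-24604584277/162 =-151880149.86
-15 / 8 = -1.88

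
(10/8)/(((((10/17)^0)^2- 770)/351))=-1755/3076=-0.57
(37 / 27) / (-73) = -0.02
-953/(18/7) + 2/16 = -370.49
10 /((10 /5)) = 5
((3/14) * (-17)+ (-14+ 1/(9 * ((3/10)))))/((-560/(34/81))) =110993/8573040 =0.01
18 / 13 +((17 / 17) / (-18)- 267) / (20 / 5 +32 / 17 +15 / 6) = -53483 / 1755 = -30.47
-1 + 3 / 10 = -7 / 10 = -0.70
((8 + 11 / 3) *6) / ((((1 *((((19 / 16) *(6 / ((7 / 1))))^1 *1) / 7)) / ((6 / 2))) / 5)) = 137200 / 19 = 7221.05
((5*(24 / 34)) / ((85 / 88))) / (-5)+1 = 389 / 1445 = 0.27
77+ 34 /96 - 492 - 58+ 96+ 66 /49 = -882703 /2352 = -375.30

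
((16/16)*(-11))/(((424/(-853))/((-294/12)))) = -459767/848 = -542.18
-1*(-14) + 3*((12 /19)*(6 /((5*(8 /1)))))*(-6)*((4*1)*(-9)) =7162 /95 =75.39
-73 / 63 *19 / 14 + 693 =609839 / 882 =691.43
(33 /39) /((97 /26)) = 22 /97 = 0.23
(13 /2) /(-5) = -13 /10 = -1.30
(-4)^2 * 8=128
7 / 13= 0.54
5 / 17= 0.29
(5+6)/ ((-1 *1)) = -11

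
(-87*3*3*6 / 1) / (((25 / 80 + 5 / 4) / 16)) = -48107.52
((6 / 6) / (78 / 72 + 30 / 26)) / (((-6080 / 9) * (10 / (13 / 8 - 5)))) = 9477 / 42438400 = 0.00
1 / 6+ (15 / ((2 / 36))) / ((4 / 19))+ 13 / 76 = 292487 / 228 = 1282.84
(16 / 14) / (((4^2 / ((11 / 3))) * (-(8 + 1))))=-0.03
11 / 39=0.28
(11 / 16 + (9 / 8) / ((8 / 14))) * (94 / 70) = 3.57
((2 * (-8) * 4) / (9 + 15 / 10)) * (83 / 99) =-10624 / 2079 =-5.11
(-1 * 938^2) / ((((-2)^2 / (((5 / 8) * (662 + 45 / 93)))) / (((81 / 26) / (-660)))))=429901.29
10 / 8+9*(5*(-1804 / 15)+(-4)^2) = -21067 / 4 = -5266.75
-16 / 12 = -4 / 3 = -1.33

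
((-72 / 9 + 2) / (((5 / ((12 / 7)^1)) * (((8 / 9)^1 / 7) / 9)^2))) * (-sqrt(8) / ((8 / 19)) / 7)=1121931 * sqrt(2) / 160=9916.56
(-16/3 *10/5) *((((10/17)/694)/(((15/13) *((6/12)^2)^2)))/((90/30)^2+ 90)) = -6656/5256009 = -0.00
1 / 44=0.02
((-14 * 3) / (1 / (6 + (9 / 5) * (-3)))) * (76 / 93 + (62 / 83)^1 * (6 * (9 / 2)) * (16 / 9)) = -11889192 / 12865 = -924.15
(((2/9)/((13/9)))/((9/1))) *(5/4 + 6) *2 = 29/117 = 0.25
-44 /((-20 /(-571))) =-6281 /5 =-1256.20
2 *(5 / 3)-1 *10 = -20 / 3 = -6.67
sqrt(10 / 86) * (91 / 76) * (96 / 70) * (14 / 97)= 0.08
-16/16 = -1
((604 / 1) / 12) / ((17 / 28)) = 4228 / 51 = 82.90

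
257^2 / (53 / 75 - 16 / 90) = 14861025 / 119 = 124882.56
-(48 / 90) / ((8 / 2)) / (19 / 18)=-12 / 95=-0.13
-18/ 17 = -1.06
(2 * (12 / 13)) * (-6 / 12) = -12 / 13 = -0.92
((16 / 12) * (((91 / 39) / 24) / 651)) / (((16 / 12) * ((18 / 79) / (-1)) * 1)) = -79 / 120528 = -0.00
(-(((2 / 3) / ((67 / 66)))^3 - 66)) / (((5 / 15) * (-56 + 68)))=9882587 / 601526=16.43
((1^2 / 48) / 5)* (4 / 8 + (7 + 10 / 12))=5 / 144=0.03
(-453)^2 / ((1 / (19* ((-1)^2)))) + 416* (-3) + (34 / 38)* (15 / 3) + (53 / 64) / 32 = 151668372463 / 38912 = 3897727.50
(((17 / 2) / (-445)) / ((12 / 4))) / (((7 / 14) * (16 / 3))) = -17 / 7120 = -0.00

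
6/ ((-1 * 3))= -2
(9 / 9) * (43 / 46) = 43 / 46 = 0.93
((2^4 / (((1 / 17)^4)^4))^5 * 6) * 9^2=139043244356167732305040463798839198216103600795629338349801840023890476924336149094571281733509626866958336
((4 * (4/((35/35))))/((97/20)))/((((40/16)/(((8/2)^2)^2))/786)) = 25755648/97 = 265522.14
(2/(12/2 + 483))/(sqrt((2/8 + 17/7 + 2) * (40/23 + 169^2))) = 4 * sqrt(282767037)/6011873091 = 0.00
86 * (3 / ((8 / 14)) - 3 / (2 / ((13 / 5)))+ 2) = 2881 / 10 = 288.10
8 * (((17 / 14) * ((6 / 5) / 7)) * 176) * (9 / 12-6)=-53856 / 35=-1538.74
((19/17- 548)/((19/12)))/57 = -37188/6137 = -6.06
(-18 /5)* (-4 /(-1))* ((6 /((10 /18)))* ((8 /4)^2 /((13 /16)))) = -248832 /325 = -765.64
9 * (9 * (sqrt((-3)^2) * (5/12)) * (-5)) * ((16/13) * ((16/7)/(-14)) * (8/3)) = 172800/637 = 271.27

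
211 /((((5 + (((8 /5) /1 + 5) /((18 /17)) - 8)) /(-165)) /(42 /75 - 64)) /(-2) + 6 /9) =132519816 /418607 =316.57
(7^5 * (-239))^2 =16135268698129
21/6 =7/2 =3.50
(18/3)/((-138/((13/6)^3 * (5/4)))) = -10985/19872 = -0.55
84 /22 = 42 /11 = 3.82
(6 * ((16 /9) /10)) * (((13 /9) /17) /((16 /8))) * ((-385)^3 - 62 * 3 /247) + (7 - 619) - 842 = -112827054158 /43605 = -2587479.74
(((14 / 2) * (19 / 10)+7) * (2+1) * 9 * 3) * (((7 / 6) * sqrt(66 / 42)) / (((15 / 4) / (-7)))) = -4488.92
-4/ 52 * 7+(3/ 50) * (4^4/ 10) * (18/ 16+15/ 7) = 50971/ 11375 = 4.48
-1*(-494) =494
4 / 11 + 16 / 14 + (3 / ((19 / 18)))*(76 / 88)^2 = 6143 / 1694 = 3.63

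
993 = 993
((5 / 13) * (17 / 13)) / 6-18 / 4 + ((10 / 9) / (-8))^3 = -34842053 / 7884864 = -4.42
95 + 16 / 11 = 1061 / 11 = 96.45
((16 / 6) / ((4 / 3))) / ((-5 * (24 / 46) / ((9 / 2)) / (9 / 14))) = -621 / 280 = -2.22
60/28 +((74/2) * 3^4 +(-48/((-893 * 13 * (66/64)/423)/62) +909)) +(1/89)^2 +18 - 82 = 594959200644/150649499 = 3949.29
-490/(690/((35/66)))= -1715/4554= -0.38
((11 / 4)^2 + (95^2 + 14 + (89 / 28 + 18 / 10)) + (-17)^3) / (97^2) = 2317583 / 5269040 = 0.44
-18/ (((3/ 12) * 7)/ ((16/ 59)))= -1152/ 413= -2.79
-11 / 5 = -2.20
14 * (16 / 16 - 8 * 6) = -658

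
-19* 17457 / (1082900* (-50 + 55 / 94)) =15589101 / 2515035250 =0.01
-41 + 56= 15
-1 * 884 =-884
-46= -46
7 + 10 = 17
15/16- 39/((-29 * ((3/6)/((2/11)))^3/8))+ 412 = 255343081/617584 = 413.45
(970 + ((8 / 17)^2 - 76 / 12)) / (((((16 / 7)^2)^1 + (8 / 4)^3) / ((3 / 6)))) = 40948859 / 1123632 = 36.44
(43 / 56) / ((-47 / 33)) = -0.54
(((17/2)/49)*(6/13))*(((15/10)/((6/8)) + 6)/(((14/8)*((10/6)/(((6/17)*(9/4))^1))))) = 3888/22295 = 0.17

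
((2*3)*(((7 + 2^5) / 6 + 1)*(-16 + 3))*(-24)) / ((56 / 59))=103545 / 7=14792.14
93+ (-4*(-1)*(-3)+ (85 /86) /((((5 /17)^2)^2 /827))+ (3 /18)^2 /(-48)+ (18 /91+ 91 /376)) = 4342369626091517 /39724776000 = 109311.37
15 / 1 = 15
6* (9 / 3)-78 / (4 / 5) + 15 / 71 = -11259 / 142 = -79.29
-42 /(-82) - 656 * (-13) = 8528.51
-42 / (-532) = 3 / 38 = 0.08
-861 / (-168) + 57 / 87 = 1341 / 232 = 5.78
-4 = -4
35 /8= 4.38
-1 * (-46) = 46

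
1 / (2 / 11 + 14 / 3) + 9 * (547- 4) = 781953 / 160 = 4887.21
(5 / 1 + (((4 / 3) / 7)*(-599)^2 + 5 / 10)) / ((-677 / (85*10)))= -1220021575 / 14217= -85814.28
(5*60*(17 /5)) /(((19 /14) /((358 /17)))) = 300720 /19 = 15827.37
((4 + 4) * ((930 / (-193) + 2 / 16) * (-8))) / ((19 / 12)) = 695712 / 3667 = 189.72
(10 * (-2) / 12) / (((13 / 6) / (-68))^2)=-277440 / 169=-1641.66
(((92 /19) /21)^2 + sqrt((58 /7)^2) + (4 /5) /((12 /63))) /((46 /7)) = 433957 /227430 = 1.91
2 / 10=1 / 5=0.20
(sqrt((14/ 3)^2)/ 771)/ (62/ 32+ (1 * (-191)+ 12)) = -224/ 6552729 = -0.00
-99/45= -11/5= -2.20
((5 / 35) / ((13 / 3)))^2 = 0.00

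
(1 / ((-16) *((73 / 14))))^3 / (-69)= 343 / 13743192576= 0.00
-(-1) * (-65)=-65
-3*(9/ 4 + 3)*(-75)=4725/ 4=1181.25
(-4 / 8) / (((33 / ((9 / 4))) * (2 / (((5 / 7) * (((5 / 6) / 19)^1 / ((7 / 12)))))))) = -75 / 81928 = -0.00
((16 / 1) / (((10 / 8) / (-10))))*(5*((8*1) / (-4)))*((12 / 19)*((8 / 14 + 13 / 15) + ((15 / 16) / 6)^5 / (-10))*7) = 10133372839 / 1245184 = 8138.05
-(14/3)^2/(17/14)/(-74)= 1372/5661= 0.24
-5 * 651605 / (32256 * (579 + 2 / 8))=-3258025 / 18684288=-0.17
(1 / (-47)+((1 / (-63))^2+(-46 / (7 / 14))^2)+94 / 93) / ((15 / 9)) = 48951621944 / 9638055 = 5078.99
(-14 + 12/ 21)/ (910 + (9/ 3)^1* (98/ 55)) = -2585/ 176204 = -0.01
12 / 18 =2 / 3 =0.67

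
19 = 19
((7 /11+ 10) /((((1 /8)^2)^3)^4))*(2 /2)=552516878495748490002432 /11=50228807135977135454766.55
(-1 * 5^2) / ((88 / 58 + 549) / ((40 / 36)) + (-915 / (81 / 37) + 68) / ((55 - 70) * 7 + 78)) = -0.05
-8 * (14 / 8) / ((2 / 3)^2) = -63 / 2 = -31.50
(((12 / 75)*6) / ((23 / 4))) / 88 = 12 / 6325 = 0.00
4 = 4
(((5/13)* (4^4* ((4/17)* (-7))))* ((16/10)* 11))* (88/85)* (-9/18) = 27754496/18785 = 1477.48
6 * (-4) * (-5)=120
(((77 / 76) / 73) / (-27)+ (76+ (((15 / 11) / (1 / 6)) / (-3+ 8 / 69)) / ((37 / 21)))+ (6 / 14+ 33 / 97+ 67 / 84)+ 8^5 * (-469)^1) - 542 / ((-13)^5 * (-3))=-23503085126707669217633345 / 1529340685499785158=-15368116.04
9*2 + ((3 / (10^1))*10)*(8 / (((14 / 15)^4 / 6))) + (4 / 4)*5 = 510848 / 2401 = 212.76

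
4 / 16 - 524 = -2095 / 4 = -523.75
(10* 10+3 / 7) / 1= 703 / 7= 100.43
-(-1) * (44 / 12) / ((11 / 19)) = 19 / 3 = 6.33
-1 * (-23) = 23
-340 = -340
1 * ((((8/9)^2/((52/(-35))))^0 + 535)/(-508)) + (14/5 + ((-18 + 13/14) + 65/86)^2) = 267.94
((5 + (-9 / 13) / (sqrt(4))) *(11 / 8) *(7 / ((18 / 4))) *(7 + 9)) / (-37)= -18634 / 4329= -4.30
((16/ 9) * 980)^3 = 3855122432000/ 729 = 5288233788.75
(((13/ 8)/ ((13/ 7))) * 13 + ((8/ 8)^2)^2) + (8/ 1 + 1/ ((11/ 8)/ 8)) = 2305/ 88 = 26.19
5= 5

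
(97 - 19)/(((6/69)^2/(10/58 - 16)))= -9469629/58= -163269.47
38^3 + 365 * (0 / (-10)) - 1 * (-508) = 55380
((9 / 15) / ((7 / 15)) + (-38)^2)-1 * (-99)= 10810 / 7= 1544.29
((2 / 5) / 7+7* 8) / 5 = 11.21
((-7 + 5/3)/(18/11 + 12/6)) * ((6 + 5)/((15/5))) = -242/45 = -5.38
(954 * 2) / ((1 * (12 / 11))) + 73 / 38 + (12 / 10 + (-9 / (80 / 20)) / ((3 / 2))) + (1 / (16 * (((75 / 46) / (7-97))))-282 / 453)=20043391 / 11476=1746.55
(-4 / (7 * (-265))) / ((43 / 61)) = 244 / 79765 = 0.00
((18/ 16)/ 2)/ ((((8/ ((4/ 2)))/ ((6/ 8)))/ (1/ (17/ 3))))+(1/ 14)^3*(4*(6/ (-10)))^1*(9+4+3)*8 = -696669/ 7463680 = -0.09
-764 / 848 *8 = -382 / 53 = -7.21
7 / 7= 1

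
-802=-802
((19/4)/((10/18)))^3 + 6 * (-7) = 4664211/8000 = 583.03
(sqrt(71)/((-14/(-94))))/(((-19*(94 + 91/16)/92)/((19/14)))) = -3.73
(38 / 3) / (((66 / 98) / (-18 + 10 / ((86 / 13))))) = -310.11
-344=-344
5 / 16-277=-4427 / 16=-276.69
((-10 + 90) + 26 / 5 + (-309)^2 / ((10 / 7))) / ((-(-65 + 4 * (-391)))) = 223073 / 5430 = 41.08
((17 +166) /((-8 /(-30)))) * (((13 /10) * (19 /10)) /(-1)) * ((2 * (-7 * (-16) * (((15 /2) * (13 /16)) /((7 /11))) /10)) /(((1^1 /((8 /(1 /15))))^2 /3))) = -15706895490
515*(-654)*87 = -29302470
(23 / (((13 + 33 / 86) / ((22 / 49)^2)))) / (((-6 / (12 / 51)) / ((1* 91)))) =-24891152 / 20134443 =-1.24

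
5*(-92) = -460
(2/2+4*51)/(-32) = -6.41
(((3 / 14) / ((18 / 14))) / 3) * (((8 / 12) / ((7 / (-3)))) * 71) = -71 / 63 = -1.13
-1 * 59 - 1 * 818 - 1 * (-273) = -604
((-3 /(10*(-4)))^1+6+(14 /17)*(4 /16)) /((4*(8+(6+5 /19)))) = 81149 /737120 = 0.11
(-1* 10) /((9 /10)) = -100 /9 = -11.11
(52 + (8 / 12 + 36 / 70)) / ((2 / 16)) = 44672 / 105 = 425.45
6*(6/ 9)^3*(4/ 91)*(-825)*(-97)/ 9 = 1707200/ 2457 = 694.83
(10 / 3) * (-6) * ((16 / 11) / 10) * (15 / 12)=-40 / 11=-3.64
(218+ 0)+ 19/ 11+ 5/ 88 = 19341/ 88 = 219.78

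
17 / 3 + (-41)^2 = 5060 / 3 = 1686.67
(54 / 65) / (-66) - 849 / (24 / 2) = -202381 / 2860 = -70.76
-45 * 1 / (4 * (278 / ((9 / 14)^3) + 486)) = -32805 / 4468504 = -0.01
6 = 6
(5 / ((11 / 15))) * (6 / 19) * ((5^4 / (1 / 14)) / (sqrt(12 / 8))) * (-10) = -13125000 * sqrt(6) / 209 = -153825.61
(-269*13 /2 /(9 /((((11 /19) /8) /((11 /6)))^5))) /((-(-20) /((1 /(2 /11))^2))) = -11424699 /405684060160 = -0.00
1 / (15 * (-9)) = -1 / 135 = -0.01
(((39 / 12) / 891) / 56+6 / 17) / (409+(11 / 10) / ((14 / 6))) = 5988625 / 6946535376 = 0.00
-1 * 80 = -80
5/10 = 1/2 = 0.50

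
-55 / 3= -18.33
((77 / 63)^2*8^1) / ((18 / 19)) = 9196 / 729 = 12.61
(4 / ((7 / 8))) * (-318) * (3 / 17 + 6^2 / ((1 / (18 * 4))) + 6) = -449463744 / 119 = -3777006.25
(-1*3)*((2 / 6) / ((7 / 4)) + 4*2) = -172 / 7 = -24.57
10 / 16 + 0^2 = 0.62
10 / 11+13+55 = 758 / 11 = 68.91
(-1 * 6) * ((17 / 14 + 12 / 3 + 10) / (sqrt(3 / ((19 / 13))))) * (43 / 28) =-9159 * sqrt(741) / 2548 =-97.85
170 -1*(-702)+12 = 884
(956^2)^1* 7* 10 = 63975520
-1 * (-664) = 664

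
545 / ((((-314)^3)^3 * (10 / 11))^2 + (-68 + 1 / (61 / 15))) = 0.00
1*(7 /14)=1 /2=0.50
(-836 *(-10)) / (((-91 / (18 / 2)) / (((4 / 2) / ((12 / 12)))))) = -150480 / 91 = -1653.63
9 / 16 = 0.56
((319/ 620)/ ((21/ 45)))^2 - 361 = -271070215/ 753424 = -359.78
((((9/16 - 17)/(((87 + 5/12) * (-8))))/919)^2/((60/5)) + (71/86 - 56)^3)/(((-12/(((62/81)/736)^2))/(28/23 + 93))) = 105862686118414224014846420177137/74220191580627214253086356799488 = 1.43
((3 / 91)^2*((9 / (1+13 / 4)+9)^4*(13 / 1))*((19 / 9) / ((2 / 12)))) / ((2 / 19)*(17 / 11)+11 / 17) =29544930954 / 8750053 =3376.54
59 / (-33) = -59 / 33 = -1.79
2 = 2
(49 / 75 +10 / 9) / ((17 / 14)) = 5558 / 3825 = 1.45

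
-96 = -96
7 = 7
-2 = -2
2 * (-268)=-536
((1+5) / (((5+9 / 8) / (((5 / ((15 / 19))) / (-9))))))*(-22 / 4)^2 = -9196 / 441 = -20.85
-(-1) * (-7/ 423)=-7/ 423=-0.02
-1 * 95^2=-9025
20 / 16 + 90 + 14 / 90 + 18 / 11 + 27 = 237683 / 1980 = 120.04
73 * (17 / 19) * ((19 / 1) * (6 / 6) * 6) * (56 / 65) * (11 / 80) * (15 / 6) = 286671 / 130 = 2205.16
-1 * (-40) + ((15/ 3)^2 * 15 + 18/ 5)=418.60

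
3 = 3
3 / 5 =0.60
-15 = -15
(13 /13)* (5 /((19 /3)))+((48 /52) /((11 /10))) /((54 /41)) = 34885 /24453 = 1.43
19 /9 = 2.11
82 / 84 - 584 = -24487 / 42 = -583.02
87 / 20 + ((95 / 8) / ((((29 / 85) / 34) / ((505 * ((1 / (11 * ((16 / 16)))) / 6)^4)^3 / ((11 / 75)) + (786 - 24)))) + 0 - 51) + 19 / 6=13100689166236993569161229011111 / 14528696463906193477877760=901711.26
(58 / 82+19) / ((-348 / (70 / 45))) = -2828 / 32103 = -0.09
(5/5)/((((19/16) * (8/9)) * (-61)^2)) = 18/70699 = 0.00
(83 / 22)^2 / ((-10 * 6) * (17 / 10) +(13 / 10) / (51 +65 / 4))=-9265705 / 66387376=-0.14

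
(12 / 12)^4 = 1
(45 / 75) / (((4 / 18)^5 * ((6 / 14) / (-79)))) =-32654097 / 160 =-204088.11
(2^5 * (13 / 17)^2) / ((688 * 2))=0.01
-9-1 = -10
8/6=4/3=1.33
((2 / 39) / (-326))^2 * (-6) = -2 / 13470483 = -0.00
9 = 9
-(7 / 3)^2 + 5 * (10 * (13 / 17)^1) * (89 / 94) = 30.76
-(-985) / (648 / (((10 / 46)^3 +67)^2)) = 163691466204265 / 23981814018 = 6825.65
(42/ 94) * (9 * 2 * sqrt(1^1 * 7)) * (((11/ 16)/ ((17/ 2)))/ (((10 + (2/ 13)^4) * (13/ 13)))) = 5398029 * sqrt(7)/ 82987336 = 0.17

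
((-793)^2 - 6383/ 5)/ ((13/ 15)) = 724122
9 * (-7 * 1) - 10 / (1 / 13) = -193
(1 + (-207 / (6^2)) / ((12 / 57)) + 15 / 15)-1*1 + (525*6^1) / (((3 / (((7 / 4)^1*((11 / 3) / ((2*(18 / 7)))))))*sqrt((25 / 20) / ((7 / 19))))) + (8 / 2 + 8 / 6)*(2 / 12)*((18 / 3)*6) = 91 / 16 + 18865*sqrt(665) / 684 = 716.92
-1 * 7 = -7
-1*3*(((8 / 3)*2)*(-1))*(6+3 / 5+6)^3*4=16003008 / 125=128024.06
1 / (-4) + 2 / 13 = -5 / 52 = -0.10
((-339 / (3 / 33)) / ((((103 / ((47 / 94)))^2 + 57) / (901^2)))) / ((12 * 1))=-91733513 / 15452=-5936.68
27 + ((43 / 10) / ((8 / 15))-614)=-9263 / 16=-578.94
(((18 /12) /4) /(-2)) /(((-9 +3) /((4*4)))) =1 /2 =0.50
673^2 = 452929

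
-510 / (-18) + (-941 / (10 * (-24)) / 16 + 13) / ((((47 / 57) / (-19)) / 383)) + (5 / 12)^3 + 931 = -115932.12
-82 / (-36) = 41 / 18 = 2.28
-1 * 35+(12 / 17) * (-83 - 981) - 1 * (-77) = -12054 / 17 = -709.06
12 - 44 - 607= -639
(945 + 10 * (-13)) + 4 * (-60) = 575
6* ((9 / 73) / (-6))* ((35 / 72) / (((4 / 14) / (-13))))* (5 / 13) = 1225 / 1168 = 1.05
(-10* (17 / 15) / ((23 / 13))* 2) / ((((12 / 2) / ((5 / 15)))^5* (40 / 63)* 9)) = -1547 / 1303801920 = -0.00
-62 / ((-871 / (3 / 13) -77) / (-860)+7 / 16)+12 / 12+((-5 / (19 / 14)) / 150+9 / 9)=-153792847 / 14458335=-10.64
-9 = -9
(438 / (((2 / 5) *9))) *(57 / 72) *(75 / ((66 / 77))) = 1213625 / 144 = 8427.95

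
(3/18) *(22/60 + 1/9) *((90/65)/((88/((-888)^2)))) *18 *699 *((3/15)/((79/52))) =35551900512/21725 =1636451.12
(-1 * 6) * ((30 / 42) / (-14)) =15 / 49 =0.31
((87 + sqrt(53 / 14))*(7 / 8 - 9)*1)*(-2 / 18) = 65*sqrt(742) / 1008 + 1885 / 24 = 80.30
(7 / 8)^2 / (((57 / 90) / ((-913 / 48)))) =-223685 / 9728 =-22.99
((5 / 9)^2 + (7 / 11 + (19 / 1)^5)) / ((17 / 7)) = 15443435357 / 15147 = 1019570.57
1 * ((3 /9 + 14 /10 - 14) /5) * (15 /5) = -184 /25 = -7.36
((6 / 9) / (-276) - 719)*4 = -2876.01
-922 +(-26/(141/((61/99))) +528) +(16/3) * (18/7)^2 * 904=21535951240/683991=31485.72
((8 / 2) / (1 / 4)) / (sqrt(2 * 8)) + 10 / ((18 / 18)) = 14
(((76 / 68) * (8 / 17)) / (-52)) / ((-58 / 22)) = 418 / 108953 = 0.00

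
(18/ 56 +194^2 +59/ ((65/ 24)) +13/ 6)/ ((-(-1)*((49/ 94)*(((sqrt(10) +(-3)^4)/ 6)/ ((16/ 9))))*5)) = 1391670602352/ 730272725 - 154630066928*sqrt(10)/ 6572454525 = 1831.29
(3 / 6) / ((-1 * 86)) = -1 / 172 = -0.01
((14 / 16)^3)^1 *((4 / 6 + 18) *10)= 12005 / 96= 125.05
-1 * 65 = -65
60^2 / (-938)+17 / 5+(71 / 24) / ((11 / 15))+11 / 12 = 2793787 / 619080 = 4.51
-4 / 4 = -1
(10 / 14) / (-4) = -5 / 28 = -0.18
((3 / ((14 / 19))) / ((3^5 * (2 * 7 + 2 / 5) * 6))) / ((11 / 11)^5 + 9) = 0.00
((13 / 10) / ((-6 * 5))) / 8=-13 / 2400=-0.01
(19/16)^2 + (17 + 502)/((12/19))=210729/256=823.16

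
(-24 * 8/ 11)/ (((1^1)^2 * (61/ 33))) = -576/ 61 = -9.44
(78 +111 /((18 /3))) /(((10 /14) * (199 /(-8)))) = -5404 /995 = -5.43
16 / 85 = 0.19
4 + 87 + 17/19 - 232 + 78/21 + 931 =794.61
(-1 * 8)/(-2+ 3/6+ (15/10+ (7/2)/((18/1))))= -288/7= -41.14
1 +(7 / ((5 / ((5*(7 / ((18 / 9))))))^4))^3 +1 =4747561518135 / 4096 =1159072636.26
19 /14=1.36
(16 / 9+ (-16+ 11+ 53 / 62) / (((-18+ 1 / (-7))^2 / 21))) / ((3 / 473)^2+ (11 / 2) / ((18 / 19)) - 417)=-6094329187078 / 1655926719639937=-0.00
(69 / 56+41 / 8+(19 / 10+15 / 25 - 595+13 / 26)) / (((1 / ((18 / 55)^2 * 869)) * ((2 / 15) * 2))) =-204410.65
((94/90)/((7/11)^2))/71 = 5687/156555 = 0.04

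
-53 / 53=-1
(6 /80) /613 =3 /24520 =0.00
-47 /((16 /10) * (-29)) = 235 /232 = 1.01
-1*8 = -8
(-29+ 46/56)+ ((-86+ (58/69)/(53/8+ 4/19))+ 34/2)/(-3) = -31432433/6022044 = -5.22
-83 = -83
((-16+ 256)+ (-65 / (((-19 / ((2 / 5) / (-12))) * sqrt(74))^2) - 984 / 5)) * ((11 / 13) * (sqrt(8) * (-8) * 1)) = -4570017122 * sqrt(2) / 7813845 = -827.12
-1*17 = -17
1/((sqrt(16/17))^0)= 1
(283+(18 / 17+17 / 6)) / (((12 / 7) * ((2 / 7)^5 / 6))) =3442762687 / 6528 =527383.99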